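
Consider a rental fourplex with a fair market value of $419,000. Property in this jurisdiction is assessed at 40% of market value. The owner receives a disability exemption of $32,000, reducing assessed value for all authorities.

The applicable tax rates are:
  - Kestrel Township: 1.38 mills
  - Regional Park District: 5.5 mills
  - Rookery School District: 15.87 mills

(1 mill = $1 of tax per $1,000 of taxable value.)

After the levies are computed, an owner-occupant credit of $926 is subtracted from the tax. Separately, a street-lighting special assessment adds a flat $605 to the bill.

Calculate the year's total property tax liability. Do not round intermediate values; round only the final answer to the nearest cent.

$2,763.90

Assessed value = $419,000 × 0.4 = $167,600
Taxable value = $167,600 − $32,000 = $135,600
Kestrel Township: $135,600 × 0.00138 = $187.128
Regional Park District: $135,600 × 0.0055 = $745.8
Rookery School District: $135,600 × 0.01587 = $2,151.972
Levies subtotal = $3,084.9
After credit = $3,084.9 − $926 = $2,158.9
Total = $2,158.9 + $605 = $2,763.9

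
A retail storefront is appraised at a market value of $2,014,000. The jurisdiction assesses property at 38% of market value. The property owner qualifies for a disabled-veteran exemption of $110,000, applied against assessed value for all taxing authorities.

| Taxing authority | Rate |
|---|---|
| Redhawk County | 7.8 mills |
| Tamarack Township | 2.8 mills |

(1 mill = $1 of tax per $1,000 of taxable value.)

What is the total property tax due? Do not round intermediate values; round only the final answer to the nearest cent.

Assessed value = $2,014,000 × 0.38 = $765,320
Taxable value = $765,320 − $110,000 = $655,320
Redhawk County: $655,320 × 0.0078 = $5,111.496
Tamarack Township: $655,320 × 0.0028 = $1,834.896
Total = $5,111.496 + $1,834.896 = $6,946.392

$6,946.39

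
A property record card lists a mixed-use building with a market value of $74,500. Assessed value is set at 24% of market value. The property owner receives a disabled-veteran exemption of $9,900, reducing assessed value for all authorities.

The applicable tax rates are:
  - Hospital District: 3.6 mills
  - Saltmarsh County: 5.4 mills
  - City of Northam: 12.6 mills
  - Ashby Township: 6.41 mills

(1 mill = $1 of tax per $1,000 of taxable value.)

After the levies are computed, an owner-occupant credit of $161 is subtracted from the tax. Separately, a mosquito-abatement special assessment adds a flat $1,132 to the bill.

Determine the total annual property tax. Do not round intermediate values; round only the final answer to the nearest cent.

$1,194.52

Assessed value = $74,500 × 0.24 = $17,880
Taxable value = $17,880 − $9,900 = $7,980
Hospital District: $7,980 × 0.0036 = $28.728
Saltmarsh County: $7,980 × 0.0054 = $43.092
City of Northam: $7,980 × 0.0126 = $100.548
Ashby Township: $7,980 × 0.00641 = $51.1518
Levies subtotal = $223.5198
After credit = $223.5198 − $161 = $62.5198
Total = $62.5198 + $1,132 = $1,194.5198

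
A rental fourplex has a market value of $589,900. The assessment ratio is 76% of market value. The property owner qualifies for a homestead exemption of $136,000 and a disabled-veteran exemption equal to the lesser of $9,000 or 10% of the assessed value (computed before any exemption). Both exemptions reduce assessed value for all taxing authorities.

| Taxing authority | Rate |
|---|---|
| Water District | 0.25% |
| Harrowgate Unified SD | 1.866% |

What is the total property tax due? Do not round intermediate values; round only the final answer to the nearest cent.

$6,418.34

Assessed value = $589,900 × 0.76 = $448,324
Disabled-veteran exemption = min($9,000, 10% × $448,324) = min($9,000, $44,832.4) = $9,000 (dollar cap binds)
Taxable value = $448,324 − $136,000 − $9,000 = $303,324
Water District: $303,324 × 0.0025 = $758.31
Harrowgate Unified SD: $303,324 × 0.01866 = $5,660.02584
Total = $6,418.33584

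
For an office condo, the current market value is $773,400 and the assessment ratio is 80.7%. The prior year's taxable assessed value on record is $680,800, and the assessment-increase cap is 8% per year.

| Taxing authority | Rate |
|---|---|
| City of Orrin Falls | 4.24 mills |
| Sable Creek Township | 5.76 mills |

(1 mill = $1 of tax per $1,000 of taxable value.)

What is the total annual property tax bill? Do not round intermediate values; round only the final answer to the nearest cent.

$6,241.34

Uncapped assessed value = $773,400 × 0.807 = $624,133.8
Cap limit = $680,800 × 1.08 = $735,264
Taxable assessed value = min($624,133.8, $735,264) = $624,133.8 (cap does not bind)
City of Orrin Falls: $624,133.8 × 0.00424 = $2,646.327312
Sable Creek Township: $624,133.8 × 0.00576 = $3,595.010688
Total = $6,241.338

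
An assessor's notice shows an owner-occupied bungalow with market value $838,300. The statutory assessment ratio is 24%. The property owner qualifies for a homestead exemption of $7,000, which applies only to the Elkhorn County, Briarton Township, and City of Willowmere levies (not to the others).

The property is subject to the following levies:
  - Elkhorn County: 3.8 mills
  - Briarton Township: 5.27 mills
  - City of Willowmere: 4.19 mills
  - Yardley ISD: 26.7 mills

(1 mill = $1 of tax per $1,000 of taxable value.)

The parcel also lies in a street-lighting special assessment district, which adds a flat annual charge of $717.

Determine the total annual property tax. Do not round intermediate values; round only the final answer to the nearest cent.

$8,663.81

Assessed value = $838,300 × 0.24 = $201,192
Elkhorn County: ($201,192 − $7,000) × 0.0038 = $194,192 × 0.0038 = $737.9296
Briarton Township: ($201,192 − $7,000) × 0.00527 = $194,192 × 0.00527 = $1,023.39184
City of Willowmere: ($201,192 − $7,000) × 0.00419 = $194,192 × 0.00419 = $813.66448
Yardley ISD: $201,192 × 0.0267 = $5,371.8264
Levies subtotal = $7,946.81232
Total = $7,946.81232 + $717 = $8,663.81232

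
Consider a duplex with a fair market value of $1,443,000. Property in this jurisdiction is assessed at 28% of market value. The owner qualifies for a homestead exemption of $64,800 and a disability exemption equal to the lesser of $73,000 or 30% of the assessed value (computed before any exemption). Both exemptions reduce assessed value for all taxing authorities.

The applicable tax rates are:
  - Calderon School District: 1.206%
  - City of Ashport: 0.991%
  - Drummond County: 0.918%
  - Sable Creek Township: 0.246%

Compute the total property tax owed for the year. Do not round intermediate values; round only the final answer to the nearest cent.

$8,948.33

Assessed value = $1,443,000 × 0.28 = $404,040
Disability exemption = min($73,000, 30% × $404,040) = min($73,000, $121,212) = $73,000 (dollar cap binds)
Taxable value = $404,040 − $64,800 − $73,000 = $266,240
Calderon School District: $266,240 × 0.01206 = $3,210.8544
City of Ashport: $266,240 × 0.00991 = $2,638.4384
Drummond County: $266,240 × 0.00918 = $2,444.0832
Sable Creek Township: $266,240 × 0.00246 = $654.9504
Total = $8,948.3264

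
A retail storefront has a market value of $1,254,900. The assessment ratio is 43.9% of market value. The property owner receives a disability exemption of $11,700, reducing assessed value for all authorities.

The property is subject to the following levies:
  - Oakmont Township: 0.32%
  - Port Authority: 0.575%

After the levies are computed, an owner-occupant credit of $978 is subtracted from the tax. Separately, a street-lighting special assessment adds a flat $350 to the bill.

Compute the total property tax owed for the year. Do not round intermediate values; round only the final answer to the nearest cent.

Assessed value = $1,254,900 × 0.439 = $550,901.1
Taxable value = $550,901.1 − $11,700 = $539,201.1
Oakmont Township: $539,201.1 × 0.0032 = $1,725.44352
Port Authority: $539,201.1 × 0.00575 = $3,100.406325
Levies subtotal = $4,825.849845
After credit = $4,825.849845 − $978 = $3,847.849845
Total = $3,847.849845 + $350 = $4,197.849845

$4,197.85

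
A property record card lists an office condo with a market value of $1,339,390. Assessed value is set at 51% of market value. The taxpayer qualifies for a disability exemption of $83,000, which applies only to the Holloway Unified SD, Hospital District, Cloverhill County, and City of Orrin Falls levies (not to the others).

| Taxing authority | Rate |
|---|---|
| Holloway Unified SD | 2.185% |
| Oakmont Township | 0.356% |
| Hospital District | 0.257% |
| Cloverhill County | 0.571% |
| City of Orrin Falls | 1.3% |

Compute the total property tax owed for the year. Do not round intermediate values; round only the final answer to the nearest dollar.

$28,314

Assessed value = $1,339,390 × 0.51 = $683,088.9
Holloway Unified SD: ($683,088.9 − $83,000) × 0.02185 = $600,088.9 × 0.02185 = $13,111.942465
Oakmont Township: $683,088.9 × 0.00356 = $2,431.796484
Hospital District: ($683,088.9 − $83,000) × 0.00257 = $600,088.9 × 0.00257 = $1,542.228473
Cloverhill County: ($683,088.9 − $83,000) × 0.00571 = $600,088.9 × 0.00571 = $3,426.507619
City of Orrin Falls: ($683,088.9 − $83,000) × 0.013 = $600,088.9 × 0.013 = $7,801.1557
Total = $28,313.630741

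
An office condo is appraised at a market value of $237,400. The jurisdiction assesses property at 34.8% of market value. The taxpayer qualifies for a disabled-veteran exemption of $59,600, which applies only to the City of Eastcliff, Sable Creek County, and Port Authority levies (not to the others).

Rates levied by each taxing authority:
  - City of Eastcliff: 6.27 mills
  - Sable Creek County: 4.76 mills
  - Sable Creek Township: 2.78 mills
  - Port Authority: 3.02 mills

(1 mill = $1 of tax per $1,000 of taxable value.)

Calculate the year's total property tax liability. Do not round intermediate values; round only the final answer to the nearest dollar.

Assessed value = $237,400 × 0.348 = $82,615.2
City of Eastcliff: ($82,615.2 − $59,600) × 0.00627 = $23,015.2 × 0.00627 = $144.305304
Sable Creek County: ($82,615.2 − $59,600) × 0.00476 = $23,015.2 × 0.00476 = $109.552352
Sable Creek Township: $82,615.2 × 0.00278 = $229.670256
Port Authority: ($82,615.2 − $59,600) × 0.00302 = $23,015.2 × 0.00302 = $69.505904
Total = $553.033816

$553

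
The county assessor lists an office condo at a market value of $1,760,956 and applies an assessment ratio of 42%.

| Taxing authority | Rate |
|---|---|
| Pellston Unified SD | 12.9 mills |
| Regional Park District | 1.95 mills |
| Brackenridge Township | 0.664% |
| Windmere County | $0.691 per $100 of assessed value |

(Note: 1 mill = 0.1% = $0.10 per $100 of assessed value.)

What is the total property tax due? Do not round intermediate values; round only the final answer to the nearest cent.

Assessed value = $1,760,956 × 0.42 = $739,601.52
Pellston Unified SD: $739,601.52 × 0.0129 = $9,540.859608
Regional Park District: $739,601.52 × 0.00195 = $1,442.222964
Brackenridge Township: $739,601.52 × 0.00664 = $4,910.9540928
Windmere County: $739,601.52 × 0.00691 = $5,110.6465032
Total = $21,004.683168

$21,004.68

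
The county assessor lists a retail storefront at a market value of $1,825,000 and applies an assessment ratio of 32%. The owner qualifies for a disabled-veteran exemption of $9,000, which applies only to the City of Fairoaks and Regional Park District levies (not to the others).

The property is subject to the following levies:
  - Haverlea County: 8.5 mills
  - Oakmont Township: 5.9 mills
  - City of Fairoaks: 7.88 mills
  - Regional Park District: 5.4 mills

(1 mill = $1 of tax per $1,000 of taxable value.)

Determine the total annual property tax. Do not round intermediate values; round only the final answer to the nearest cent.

Assessed value = $1,825,000 × 0.32 = $584,000
Haverlea County: $584,000 × 0.0085 = $4,964
Oakmont Township: $584,000 × 0.0059 = $3,445.6
City of Fairoaks: ($584,000 − $9,000) × 0.00788 = $575,000 × 0.00788 = $4,531
Regional Park District: ($584,000 − $9,000) × 0.0054 = $575,000 × 0.0054 = $3,105
Total = $16,045.6

$16,045.60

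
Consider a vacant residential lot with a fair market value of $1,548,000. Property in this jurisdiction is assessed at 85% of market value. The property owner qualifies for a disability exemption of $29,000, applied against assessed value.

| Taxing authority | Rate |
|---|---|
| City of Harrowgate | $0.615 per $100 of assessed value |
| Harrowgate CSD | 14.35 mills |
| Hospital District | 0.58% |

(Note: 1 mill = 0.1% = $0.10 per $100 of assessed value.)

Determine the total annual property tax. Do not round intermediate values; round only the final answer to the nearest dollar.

$33,843

Assessed value = $1,548,000 × 0.85 = $1,315,800
Taxable value = $1,315,800 − $29,000 = $1,286,800
City of Harrowgate: $1,286,800 × 0.00615 = $7,913.82
Harrowgate CSD: $1,286,800 × 0.01435 = $18,465.58
Hospital District: $1,286,800 × 0.0058 = $7,463.44
Total = $33,842.84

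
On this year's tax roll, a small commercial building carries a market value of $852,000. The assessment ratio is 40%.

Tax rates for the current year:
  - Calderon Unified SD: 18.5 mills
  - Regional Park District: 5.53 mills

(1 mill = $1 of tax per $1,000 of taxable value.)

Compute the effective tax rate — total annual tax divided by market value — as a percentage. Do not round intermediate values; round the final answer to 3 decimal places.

0.961%

Assessed value = $852,000 × 0.4 = $340,800
Calderon Unified SD: $340,800 × 0.0185 = $6,304.8
Regional Park District: $340,800 × 0.00553 = $1,884.624
Total tax = $8,189.424
Effective rate = $8,189.424 ÷ $852,000 = 0.961% of market value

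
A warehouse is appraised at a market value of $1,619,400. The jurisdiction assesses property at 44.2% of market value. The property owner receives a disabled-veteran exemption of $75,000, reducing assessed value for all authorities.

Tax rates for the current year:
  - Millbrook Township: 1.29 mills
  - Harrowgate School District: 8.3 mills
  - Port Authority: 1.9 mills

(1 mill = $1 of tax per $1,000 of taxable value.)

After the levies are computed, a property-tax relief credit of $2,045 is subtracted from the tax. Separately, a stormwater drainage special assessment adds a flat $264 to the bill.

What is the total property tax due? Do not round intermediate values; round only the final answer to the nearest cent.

Assessed value = $1,619,400 × 0.442 = $715,774.8
Taxable value = $715,774.8 − $75,000 = $640,774.8
Millbrook Township: $640,774.8 × 0.00129 = $826.599492
Harrowgate School District: $640,774.8 × 0.0083 = $5,318.43084
Port Authority: $640,774.8 × 0.0019 = $1,217.47212
Levies subtotal = $7,362.502452
After credit = $7,362.502452 − $2,045 = $5,317.502452
Total = $5,317.502452 + $264 = $5,581.502452

$5,581.50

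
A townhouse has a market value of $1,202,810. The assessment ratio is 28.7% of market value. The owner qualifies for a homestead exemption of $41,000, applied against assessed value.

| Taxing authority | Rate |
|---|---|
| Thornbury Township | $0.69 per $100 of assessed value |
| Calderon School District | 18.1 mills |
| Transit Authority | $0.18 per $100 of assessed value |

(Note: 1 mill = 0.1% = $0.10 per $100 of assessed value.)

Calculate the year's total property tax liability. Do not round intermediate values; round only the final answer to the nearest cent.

$8,152.73

Assessed value = $1,202,810 × 0.287 = $345,206.47
Taxable value = $345,206.47 − $41,000 = $304,206.47
Thornbury Township: $304,206.47 × 0.0069 = $2,099.024643
Calderon School District: $304,206.47 × 0.0181 = $5,506.137107
Transit Authority: $304,206.47 × 0.0018 = $547.571646
Total = $8,152.733396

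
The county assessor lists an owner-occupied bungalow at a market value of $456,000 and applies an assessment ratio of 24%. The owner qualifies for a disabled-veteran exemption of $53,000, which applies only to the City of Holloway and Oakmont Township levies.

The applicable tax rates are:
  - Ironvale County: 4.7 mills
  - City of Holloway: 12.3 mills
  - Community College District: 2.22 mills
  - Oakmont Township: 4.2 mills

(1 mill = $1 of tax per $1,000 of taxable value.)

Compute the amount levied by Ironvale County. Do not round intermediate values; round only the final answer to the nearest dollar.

Assessed value = $456,000 × 0.24 = $109,440
Ironvale County taxable value = $109,440 (exemption does not apply)
Ironvale County levy = $109,440 × 0.0047 = $514.368

$514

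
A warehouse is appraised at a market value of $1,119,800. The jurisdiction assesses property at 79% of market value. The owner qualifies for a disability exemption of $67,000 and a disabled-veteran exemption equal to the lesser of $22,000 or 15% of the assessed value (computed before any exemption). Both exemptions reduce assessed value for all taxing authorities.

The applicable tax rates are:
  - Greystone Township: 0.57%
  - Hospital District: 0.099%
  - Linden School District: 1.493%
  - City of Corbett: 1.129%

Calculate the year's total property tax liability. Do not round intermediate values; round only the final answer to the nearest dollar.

Assessed value = $1,119,800 × 0.79 = $884,642
Disabled-veteran exemption = min($22,000, 15% × $884,642) = min($22,000, $132,696.3) = $22,000 (dollar cap binds)
Taxable value = $884,642 − $67,000 − $22,000 = $795,642
Greystone Township: $795,642 × 0.0057 = $4,535.1594
Hospital District: $795,642 × 0.00099 = $787.68558
Linden School District: $795,642 × 0.01493 = $11,878.93506
City of Corbett: $795,642 × 0.01129 = $8,982.79818
Total = $26,184.57822

$26,185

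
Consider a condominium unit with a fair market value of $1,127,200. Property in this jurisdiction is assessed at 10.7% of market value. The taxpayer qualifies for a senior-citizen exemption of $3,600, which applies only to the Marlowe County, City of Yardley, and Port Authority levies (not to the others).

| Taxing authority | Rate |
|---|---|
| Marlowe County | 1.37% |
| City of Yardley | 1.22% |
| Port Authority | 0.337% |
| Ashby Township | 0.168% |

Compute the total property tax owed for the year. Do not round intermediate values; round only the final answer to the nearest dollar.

Assessed value = $1,127,200 × 0.107 = $120,610.4
Marlowe County: ($120,610.4 − $3,600) × 0.0137 = $117,010.4 × 0.0137 = $1,603.04248
City of Yardley: ($120,610.4 − $3,600) × 0.0122 = $117,010.4 × 0.0122 = $1,427.52688
Port Authority: ($120,610.4 − $3,600) × 0.00337 = $117,010.4 × 0.00337 = $394.325048
Ashby Township: $120,610.4 × 0.00168 = $202.625472
Total = $3,627.51988

$3,628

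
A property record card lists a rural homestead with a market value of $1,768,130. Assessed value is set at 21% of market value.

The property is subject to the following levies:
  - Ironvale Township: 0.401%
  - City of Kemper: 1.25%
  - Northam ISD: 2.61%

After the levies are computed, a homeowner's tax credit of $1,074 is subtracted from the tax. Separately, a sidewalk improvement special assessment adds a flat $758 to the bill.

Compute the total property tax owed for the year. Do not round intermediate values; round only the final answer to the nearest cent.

Assessed value = $1,768,130 × 0.21 = $371,307.3
Ironvale Township: $371,307.3 × 0.00401 = $1,488.942273
City of Kemper: $371,307.3 × 0.0125 = $4,641.34125
Northam ISD: $371,307.3 × 0.0261 = $9,691.12053
Levies subtotal = $15,821.404053
After credit = $15,821.404053 − $1,074 = $14,747.404053
Total = $14,747.404053 + $758 = $15,505.404053

$15,505.40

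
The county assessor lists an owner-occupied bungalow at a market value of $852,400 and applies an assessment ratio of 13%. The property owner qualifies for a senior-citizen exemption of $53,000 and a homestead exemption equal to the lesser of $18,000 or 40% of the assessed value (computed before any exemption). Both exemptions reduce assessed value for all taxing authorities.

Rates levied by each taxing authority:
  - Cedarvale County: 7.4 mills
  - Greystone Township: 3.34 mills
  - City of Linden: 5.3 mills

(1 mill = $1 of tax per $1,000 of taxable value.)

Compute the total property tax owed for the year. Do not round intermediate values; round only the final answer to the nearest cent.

Assessed value = $852,400 × 0.13 = $110,812
Homestead exemption = min($18,000, 40% × $110,812) = min($18,000, $44,324.8) = $18,000 (dollar cap binds)
Taxable value = $110,812 − $53,000 − $18,000 = $39,812
Cedarvale County: $39,812 × 0.0074 = $294.6088
Greystone Township: $39,812 × 0.00334 = $132.97208
City of Linden: $39,812 × 0.0053 = $211.0036
Total = $638.58448

$638.58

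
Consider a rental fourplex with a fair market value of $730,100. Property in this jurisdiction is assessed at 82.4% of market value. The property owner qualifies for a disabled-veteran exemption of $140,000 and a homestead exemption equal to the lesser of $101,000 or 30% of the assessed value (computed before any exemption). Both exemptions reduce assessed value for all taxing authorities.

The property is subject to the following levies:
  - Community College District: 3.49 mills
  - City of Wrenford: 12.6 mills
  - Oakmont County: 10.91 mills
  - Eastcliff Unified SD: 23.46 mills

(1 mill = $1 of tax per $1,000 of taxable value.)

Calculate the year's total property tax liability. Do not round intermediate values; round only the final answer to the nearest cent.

$18,196.00

Assessed value = $730,100 × 0.824 = $601,602.4
Homestead exemption = min($101,000, 30% × $601,602.4) = min($101,000, $180,480.72) = $101,000 (dollar cap binds)
Taxable value = $601,602.4 − $140,000 − $101,000 = $360,602.4
Community College District: $360,602.4 × 0.00349 = $1,258.502376
City of Wrenford: $360,602.4 × 0.0126 = $4,543.59024
Oakmont County: $360,602.4 × 0.01091 = $3,934.172184
Eastcliff Unified SD: $360,602.4 × 0.02346 = $8,459.732304
Total = $18,195.997104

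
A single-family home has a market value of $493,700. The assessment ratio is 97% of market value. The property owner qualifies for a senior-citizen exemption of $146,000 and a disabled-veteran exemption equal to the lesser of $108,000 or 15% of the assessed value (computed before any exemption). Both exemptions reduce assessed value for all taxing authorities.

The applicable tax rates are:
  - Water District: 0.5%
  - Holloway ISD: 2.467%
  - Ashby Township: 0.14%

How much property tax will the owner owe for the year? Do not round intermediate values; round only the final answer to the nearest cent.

Assessed value = $493,700 × 0.97 = $478,889
Disabled-veteran exemption = min($108,000, 15% × $478,889) = min($108,000, $71,833.35) = $71,833.35 (percentage binds)
Taxable value = $478,889 − $146,000 − $71,833.35 = $261,055.65
Water District: $261,055.65 × 0.005 = $1,305.27825
Holloway ISD: $261,055.65 × 0.02467 = $6,440.2428855
Ashby Township: $261,055.65 × 0.0014 = $365.47791
Total = $8,110.9990455

$8,111.00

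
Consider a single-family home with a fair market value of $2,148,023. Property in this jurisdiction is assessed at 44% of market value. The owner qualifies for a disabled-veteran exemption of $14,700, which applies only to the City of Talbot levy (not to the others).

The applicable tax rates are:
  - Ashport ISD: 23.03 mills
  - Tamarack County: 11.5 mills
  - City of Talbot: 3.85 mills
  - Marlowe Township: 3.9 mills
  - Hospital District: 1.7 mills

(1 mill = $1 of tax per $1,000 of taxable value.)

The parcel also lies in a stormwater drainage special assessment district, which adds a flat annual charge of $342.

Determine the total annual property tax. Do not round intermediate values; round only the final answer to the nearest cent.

$41,852.23

Assessed value = $2,148,023 × 0.44 = $945,130.12
Ashport ISD: $945,130.12 × 0.02303 = $21,766.3466636
Tamarack County: $945,130.12 × 0.0115 = $10,868.99638
City of Talbot: ($945,130.12 − $14,700) × 0.00385 = $930,430.12 × 0.00385 = $3,582.155962
Marlowe Township: $945,130.12 × 0.0039 = $3,686.007468
Hospital District: $945,130.12 × 0.0017 = $1,606.721204
Levies subtotal = $41,510.2276776
Total = $41,510.2276776 + $342 = $41,852.2276776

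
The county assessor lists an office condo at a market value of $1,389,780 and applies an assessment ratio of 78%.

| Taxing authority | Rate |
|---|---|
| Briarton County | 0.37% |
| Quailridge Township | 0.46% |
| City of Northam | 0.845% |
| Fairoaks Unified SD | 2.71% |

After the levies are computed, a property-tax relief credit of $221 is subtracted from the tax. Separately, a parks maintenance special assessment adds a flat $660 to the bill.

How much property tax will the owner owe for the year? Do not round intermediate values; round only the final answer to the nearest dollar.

$47,974

Assessed value = $1,389,780 × 0.78 = $1,084,028.4
Briarton County: $1,084,028.4 × 0.0037 = $4,010.90508
Quailridge Township: $1,084,028.4 × 0.0046 = $4,986.53064
City of Northam: $1,084,028.4 × 0.00845 = $9,160.03998
Fairoaks Unified SD: $1,084,028.4 × 0.0271 = $29,377.16964
Levies subtotal = $47,534.64534
After credit = $47,534.64534 − $221 = $47,313.64534
Total = $47,313.64534 + $660 = $47,973.64534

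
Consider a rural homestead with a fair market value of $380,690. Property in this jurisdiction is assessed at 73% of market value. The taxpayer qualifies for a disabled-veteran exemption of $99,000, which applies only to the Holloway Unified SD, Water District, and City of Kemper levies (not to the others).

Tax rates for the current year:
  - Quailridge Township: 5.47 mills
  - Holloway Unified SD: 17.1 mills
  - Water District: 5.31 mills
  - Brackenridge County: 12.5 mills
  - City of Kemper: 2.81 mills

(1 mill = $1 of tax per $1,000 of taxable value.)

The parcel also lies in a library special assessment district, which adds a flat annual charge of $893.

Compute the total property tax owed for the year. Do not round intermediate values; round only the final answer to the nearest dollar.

Assessed value = $380,690 × 0.73 = $277,903.7
Quailridge Township: $277,903.7 × 0.00547 = $1,520.133239
Holloway Unified SD: ($277,903.7 − $99,000) × 0.0171 = $178,903.7 × 0.0171 = $3,059.25327
Water District: ($277,903.7 − $99,000) × 0.00531 = $178,903.7 × 0.00531 = $949.978647
Brackenridge County: $277,903.7 × 0.0125 = $3,473.79625
City of Kemper: ($277,903.7 − $99,000) × 0.00281 = $178,903.7 × 0.00281 = $502.719397
Levies subtotal = $9,505.880803
Total = $9,505.880803 + $893 = $10,398.880803

$10,399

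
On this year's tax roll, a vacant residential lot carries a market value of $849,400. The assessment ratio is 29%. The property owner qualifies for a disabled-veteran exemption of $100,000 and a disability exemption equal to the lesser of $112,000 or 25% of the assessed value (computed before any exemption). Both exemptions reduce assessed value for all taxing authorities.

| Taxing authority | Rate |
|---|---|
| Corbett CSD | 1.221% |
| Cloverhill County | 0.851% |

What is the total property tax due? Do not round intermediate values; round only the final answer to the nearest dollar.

$1,756

Assessed value = $849,400 × 0.29 = $246,326
Disability exemption = min($112,000, 25% × $246,326) = min($112,000, $61,581.5) = $61,581.5 (percentage binds)
Taxable value = $246,326 − $100,000 − $61,581.5 = $84,744.5
Corbett CSD: $84,744.5 × 0.01221 = $1,034.730345
Cloverhill County: $84,744.5 × 0.00851 = $721.175695
Total = $1,755.90604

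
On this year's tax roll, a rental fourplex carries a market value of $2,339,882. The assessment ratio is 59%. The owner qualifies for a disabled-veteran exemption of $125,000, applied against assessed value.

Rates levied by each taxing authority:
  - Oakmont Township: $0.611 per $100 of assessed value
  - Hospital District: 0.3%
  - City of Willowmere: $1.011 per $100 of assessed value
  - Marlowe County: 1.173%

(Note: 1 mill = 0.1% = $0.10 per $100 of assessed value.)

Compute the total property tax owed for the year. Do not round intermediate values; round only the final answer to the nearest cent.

Assessed value = $2,339,882 × 0.59 = $1,380,530.38
Taxable value = $1,380,530.38 − $125,000 = $1,255,530.38
Oakmont Township: $1,255,530.38 × 0.00611 = $7,671.2906218
Hospital District: $1,255,530.38 × 0.003 = $3,766.59114
City of Willowmere: $1,255,530.38 × 0.01011 = $12,693.4121418
Marlowe County: $1,255,530.38 × 0.01173 = $14,727.3713574
Total = $38,858.665261

$38,858.67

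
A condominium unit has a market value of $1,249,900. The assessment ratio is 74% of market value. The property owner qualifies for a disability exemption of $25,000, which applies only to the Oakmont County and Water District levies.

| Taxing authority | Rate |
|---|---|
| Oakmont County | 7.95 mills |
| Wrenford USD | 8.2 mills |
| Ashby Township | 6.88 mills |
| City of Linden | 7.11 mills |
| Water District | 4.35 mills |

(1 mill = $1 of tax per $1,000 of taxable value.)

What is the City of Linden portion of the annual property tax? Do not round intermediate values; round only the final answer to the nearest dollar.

Assessed value = $1,249,900 × 0.74 = $924,926
City of Linden taxable value = $924,926 (exemption does not apply)
City of Linden levy = $924,926 × 0.00711 = $6,576.22386

$6,576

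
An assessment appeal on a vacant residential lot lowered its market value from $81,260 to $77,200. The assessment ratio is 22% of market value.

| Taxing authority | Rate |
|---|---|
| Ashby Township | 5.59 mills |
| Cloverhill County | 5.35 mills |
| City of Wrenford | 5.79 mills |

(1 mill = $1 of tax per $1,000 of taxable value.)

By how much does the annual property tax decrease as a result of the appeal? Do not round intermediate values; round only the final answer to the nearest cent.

$14.94

Old assessed value = $81,260 × 0.22 = $17,877.2
New assessed value = $77,200 × 0.22 = $16,984
Combined rate = 0.00559 + 0.00535 + 0.00579 = 0.01673
Old tax = $17,877.2 × 0.01673 = $299.085556
New tax = $16,984 × 0.01673 = $284.14232
Reduction = $299.085556 − $284.14232 = $14.943236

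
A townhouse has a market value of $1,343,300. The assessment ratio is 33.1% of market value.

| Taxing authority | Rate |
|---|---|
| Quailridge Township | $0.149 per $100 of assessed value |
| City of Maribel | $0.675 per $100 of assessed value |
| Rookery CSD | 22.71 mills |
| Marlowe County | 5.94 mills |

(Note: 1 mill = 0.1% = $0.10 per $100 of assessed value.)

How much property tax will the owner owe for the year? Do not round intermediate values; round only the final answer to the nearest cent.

$16,402.49

Assessed value = $1,343,300 × 0.331 = $444,632.3
Quailridge Township: $444,632.3 × 0.00149 = $662.502127
City of Maribel: $444,632.3 × 0.00675 = $3,001.268025
Rookery CSD: $444,632.3 × 0.02271 = $10,097.599533
Marlowe County: $444,632.3 × 0.00594 = $2,641.115862
Total = $16,402.485547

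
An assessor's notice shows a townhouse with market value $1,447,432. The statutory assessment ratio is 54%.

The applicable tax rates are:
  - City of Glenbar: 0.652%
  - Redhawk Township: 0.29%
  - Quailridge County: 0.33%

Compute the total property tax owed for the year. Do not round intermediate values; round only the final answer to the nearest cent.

$9,942.12

Assessed value = $1,447,432 × 0.54 = $781,613.28
City of Glenbar: $781,613.28 × 0.00652 = $5,096.1185856
Redhawk Township: $781,613.28 × 0.0029 = $2,266.678512
Quailridge County: $781,613.28 × 0.0033 = $2,579.323824
Total = $5,096.1185856 + $2,266.678512 + $2,579.323824 = $9,942.1209216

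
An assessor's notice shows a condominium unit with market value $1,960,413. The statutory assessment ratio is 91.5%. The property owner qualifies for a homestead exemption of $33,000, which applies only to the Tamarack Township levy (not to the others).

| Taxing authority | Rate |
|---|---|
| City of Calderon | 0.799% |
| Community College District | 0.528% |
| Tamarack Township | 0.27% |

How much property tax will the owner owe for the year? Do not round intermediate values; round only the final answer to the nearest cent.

Assessed value = $1,960,413 × 0.915 = $1,793,777.895
City of Calderon: $1,793,777.895 × 0.00799 = $14,332.28538105
Community College District: $1,793,777.895 × 0.00528 = $9,471.1472856
Tamarack Township: ($1,793,777.895 − $33,000) × 0.0027 = $1,760,777.895 × 0.0027 = $4,754.1003165
Total = $28,557.53298315

$28,557.53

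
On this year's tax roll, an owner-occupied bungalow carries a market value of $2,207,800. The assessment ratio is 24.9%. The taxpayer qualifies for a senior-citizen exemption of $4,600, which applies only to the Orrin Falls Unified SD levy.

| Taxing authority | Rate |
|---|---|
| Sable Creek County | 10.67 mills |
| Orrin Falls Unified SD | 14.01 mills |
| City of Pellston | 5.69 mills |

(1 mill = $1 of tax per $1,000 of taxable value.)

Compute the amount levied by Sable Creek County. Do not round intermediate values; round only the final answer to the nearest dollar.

Assessed value = $2,207,800 × 0.249 = $549,742.2
Sable Creek County taxable value = $549,742.2 (exemption does not apply)
Sable Creek County levy = $549,742.2 × 0.01067 = $5,865.749274

$5,866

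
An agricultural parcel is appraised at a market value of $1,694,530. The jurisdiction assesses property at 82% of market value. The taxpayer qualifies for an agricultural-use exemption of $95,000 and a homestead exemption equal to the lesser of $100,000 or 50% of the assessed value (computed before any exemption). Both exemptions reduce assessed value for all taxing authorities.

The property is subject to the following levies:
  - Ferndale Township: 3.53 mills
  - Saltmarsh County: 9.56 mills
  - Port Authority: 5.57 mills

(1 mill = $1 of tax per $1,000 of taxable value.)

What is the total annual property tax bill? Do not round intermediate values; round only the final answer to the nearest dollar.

$22,290

Assessed value = $1,694,530 × 0.82 = $1,389,514.6
Homestead exemption = min($100,000, 50% × $1,389,514.6) = min($100,000, $694,757.3) = $100,000 (dollar cap binds)
Taxable value = $1,389,514.6 − $95,000 − $100,000 = $1,194,514.6
Ferndale Township: $1,194,514.6 × 0.00353 = $4,216.636538
Saltmarsh County: $1,194,514.6 × 0.00956 = $11,419.559576
Port Authority: $1,194,514.6 × 0.00557 = $6,653.446322
Total = $22,289.642436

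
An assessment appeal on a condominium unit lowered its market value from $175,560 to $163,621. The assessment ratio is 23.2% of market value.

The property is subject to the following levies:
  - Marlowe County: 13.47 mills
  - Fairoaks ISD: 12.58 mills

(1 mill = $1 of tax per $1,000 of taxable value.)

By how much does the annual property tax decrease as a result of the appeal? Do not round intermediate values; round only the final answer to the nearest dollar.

Old assessed value = $175,560 × 0.232 = $40,729.92
New assessed value = $163,621 × 0.232 = $37,960.072
Combined rate = 0.01347 + 0.01258 = 0.02605
Old tax = $40,729.92 × 0.02605 = $1,061.014416
New tax = $37,960.072 × 0.02605 = $988.8598756
Reduction = $1,061.014416 − $988.8598756 = $72.1545404

$72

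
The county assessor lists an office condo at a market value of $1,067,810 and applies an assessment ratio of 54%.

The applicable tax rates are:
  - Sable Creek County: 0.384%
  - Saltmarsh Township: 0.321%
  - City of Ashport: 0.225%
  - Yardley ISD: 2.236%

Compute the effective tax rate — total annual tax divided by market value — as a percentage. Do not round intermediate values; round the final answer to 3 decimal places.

1.710%

Assessed value = $1,067,810 × 0.54 = $576,617.4
Sable Creek County: $576,617.4 × 0.00384 = $2,214.210816
Saltmarsh Township: $576,617.4 × 0.00321 = $1,850.941854
City of Ashport: $576,617.4 × 0.00225 = $1,297.38915
Yardley ISD: $576,617.4 × 0.02236 = $12,893.165064
Total tax = $18,255.706884
Effective rate = $18,255.706884 ÷ $1,067,810 = 1.710% of market value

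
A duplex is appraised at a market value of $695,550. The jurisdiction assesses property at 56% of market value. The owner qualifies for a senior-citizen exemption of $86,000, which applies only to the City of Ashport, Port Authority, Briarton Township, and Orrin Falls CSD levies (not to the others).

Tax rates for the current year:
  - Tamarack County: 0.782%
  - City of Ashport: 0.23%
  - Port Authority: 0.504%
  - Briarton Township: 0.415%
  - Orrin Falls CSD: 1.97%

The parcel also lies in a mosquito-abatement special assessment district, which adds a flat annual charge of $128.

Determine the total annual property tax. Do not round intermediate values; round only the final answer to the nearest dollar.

$12,640

Assessed value = $695,550 × 0.56 = $389,508
Tamarack County: $389,508 × 0.00782 = $3,045.95256
City of Ashport: ($389,508 − $86,000) × 0.0023 = $303,508 × 0.0023 = $698.0684
Port Authority: ($389,508 − $86,000) × 0.00504 = $303,508 × 0.00504 = $1,529.68032
Briarton Township: ($389,508 − $86,000) × 0.00415 = $303,508 × 0.00415 = $1,259.5582
Orrin Falls CSD: ($389,508 − $86,000) × 0.0197 = $303,508 × 0.0197 = $5,979.1076
Levies subtotal = $12,512.36708
Total = $12,512.36708 + $128 = $12,640.36708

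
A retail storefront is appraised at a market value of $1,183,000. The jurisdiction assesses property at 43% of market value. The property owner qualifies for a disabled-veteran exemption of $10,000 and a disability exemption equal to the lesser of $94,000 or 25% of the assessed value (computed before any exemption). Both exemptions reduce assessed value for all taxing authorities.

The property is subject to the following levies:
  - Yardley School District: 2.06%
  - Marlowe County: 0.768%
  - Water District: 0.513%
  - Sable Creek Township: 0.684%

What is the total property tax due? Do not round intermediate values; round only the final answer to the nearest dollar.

Assessed value = $1,183,000 × 0.43 = $508,690
Disability exemption = min($94,000, 25% × $508,690) = min($94,000, $127,172.5) = $94,000 (dollar cap binds)
Taxable value = $508,690 − $10,000 − $94,000 = $404,690
Yardley School District: $404,690 × 0.0206 = $8,336.614
Marlowe County: $404,690 × 0.00768 = $3,108.0192
Water District: $404,690 × 0.00513 = $2,076.0597
Sable Creek Township: $404,690 × 0.00684 = $2,768.0796
Total = $16,288.7725

$16,289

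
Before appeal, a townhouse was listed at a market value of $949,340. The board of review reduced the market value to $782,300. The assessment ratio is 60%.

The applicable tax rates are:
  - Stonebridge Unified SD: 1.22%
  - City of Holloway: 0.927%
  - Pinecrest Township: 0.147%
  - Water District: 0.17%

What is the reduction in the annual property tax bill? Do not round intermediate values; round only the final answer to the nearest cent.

$2,469.52

Old assessed value = $949,340 × 0.6 = $569,604
New assessed value = $782,300 × 0.6 = $469,380
Combined rate = 0.0122 + 0.00927 + 0.00147 + 0.0017 = 0.02464
Old tax = $569,604 × 0.02464 = $14,035.04256
New tax = $469,380 × 0.02464 = $11,565.5232
Reduction = $14,035.04256 − $11,565.5232 = $2,469.51936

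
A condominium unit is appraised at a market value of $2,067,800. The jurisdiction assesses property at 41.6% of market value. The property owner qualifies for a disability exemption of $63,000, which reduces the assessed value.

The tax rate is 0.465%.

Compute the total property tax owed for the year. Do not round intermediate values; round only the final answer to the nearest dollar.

$3,707

Assessed value = $2,067,800 × 0.416 = $860,204.8
Taxable value = $860,204.8 − $63,000 = $797,204.8
Tax = $797,204.8 × 0.00465 = $3,707.00232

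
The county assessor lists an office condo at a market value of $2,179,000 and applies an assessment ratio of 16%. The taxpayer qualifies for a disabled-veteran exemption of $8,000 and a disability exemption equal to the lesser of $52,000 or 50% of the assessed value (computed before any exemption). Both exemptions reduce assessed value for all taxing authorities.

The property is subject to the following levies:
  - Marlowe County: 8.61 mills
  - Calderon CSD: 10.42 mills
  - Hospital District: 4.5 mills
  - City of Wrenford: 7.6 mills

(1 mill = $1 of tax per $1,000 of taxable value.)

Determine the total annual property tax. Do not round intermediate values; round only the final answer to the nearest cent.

$8,985.36

Assessed value = $2,179,000 × 0.16 = $348,640
Disability exemption = min($52,000, 50% × $348,640) = min($52,000, $174,320) = $52,000 (dollar cap binds)
Taxable value = $348,640 − $8,000 − $52,000 = $288,640
Marlowe County: $288,640 × 0.00861 = $2,485.1904
Calderon CSD: $288,640 × 0.01042 = $3,007.6288
Hospital District: $288,640 × 0.0045 = $1,298.88
City of Wrenford: $288,640 × 0.0076 = $2,193.664
Total = $8,985.3632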